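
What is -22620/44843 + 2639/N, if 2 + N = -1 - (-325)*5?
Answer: 81651037/72735346 ≈ 1.1226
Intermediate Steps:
N = 1622 (N = -2 + (-1 - (-325)*5) = -2 + (-1 - 65*(-25)) = -2 + (-1 + 1625) = -2 + 1624 = 1622)
-22620/44843 + 2639/N = -22620/44843 + 2639/1622 = 81651037/72735346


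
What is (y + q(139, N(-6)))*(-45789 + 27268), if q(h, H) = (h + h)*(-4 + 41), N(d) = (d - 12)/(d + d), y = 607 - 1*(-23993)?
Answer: -646123606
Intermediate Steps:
y = 24600 (y = 607 + 23993 = 24600)
N(d) = (-12 + d)/(2*d) (N(d) = (-12 + d)/((2*d)) = (-12 + d)*(1/(2*d)) = (-12 + d)/(2*d))
q(h, H) = 74*h (q(h, H) = (2*h)*37 = 74*h)
(y + q(139, N(-6)))*(-45789 + 27268) = (24600 + 74*139)*(-45789 + 27268) = (24600 + 10286)*(-18521) = 34886*(-18521) = -646123606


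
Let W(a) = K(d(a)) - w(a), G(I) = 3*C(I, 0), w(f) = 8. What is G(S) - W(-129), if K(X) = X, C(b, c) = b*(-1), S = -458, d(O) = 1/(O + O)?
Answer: 356557/258 ≈ 1382.0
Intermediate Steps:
d(O) = 1/(2*O)
C(b, c) = -b
G(I) = -3*I (G(I) = 3*(-I) = -3*I)
W(a) = -8 + 1/(2*a) (W(a) = 1/(2*a) - 1*8 = 1/(2*a) - 8 = -8 + 1/(2*a))
G(S) - W(-129) = -3*(-458) - (-8 + (½)/(-129)) = 1374 - (-8 + (½)*(-1/129)) = 1374 - (-8 - 1/258) = 1374 - 1*(-2065/258) = 1374 + 2065/258 = 356557/258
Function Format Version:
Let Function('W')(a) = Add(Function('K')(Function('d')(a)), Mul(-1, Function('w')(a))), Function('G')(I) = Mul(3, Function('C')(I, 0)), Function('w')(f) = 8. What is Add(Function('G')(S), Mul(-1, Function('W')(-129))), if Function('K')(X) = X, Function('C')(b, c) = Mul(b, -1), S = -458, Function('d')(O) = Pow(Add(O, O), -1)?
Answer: Rational(356557, 258) ≈ 1382.0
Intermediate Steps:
Function('d')(O) = Mul(Rational(1, 2), Pow(O, -1)) (Function('d')(O) = Pow(Mul(2, O), -1) = Mul(Rational(1, 2), Pow(O, -1)))
Function('C')(b, c) = Mul(-1, b)
Function('G')(I) = Mul(-3, I) (Function('G')(I) = Mul(3, Mul(-1, I)) = Mul(-3, I))
Function('W')(a) = Add(-8, Mul(Rational(1, 2), Pow(a, -1))) (Function('W')(a) = Add(Mul(Rational(1, 2), Pow(a, -1)), Mul(-1, 8)) = Add(Mul(Rational(1, 2), Pow(a, -1)), -8) = Add(-8, Mul(Rational(1, 2), Pow(a, -1))))
Add(Function('G')(S), Mul(-1, Function('W')(-129))) = Add(Mul(-3, -458), Mul(-1, Add(-8, Mul(Rational(1, 2), Pow(-129, -1))))) = Add(1374, Mul(-1, Add(-8, Mul(Rational(1, 2), Rational(-1, 129))))) = Add(1374, Mul(-1, Add(-8, Rational(-1, 258)))) = Add(1374, Mul(-1, Rational(-2065, 258))) = Add(1374, Rational(2065, 258)) = Rational(356557, 258)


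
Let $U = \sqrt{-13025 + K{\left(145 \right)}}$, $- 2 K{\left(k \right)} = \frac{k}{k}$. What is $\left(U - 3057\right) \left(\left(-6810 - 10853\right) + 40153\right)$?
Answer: $-68751930 + 11245 i \sqrt{52102} \approx -6.8752 \cdot 10^{7} + 2.5668 \cdot 10^{6} i$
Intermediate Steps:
$K{\left(k \right)} = - \frac{1}{2}$ ($K{\left(k \right)} = - \frac{k \frac{1}{k}}{2} = \left(- \frac{1}{2}\right) 1 = - \frac{1}{2}$)
$U = \frac{i \sqrt{52102}}{2}$ ($U = \sqrt{-13025 - \frac{1}{2}} = \sqrt{- \frac{26051}{2}} = \frac{i \sqrt{52102}}{2} \approx 114.13 i$)
$\left(U - 3057\right) \left(\left(-6810 - 10853\right) + 40153\right) = \left(\frac{i \sqrt{52102}}{2} - 3057\right) \left(\left(-6810 - 10853\right) + 40153\right) = \left(-3057 + \frac{i \sqrt{52102}}{2}\right) \left(\left(-6810 - 10853\right) + 40153\right) = \left(-3057 + \frac{i \sqrt{52102}}{2}\right) \left(-17663 + 40153\right) = \left(-3057 + \frac{i \sqrt{52102}}{2}\right) 22490 = -68751930 + 11245 i \sqrt{52102}$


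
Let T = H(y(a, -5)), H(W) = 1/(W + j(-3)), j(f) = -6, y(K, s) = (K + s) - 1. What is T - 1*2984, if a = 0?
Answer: -35809/12 ≈ -2984.1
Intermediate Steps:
y(K, s) = -1 + K + s
H(W) = 1/(-6 + W) (H(W) = 1/(W - 6) = 1/(-6 + W))
T = -1/12 (T = 1/(-6 + (-1 + 0 - 5)) = 1/(-6 - 6) = 1/(-12) = -1/12 ≈ -0.083333)
T - 1*2984 = -1/12 - 1*2984 = -1/12 - 2984 = -35809/12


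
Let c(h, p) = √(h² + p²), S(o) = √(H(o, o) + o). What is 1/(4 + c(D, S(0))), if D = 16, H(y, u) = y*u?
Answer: 1/20 ≈ 0.050000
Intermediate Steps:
H(y, u) = u*y
S(o) = √(o + o²) (S(o) = √(o*o + o) = √(o² + o) = √(o + o²))
1/(4 + c(D, S(0))) = 1/(4 + √(16² + (√(0*(1 + 0)))²)) = 1/(4 + √(256 + (√(0*1))²)) = 1/(4 + √(256 + (√0)²)) = 1/(4 + √(256 + 0²)) = 1/(4 + √(256 + 0)) = 1/(4 + √256) = 1/(4 + 16) = 1/20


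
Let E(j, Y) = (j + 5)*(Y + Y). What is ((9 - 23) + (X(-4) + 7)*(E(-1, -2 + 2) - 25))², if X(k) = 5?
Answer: 98596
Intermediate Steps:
E(j, Y) = 2*Y*(5 + j) (E(j, Y) = (5 + j)*(2*Y) = 2*Y*(5 + j))
((9 - 23) + (X(-4) + 7)*(E(-1, -2 + 2) - 25))² = ((9 - 23) + (5 + 7)*(2*(-2 + 2)*(5 - 1) - 25))² = (-14 + 12*(2*0*4 - 25))² = (-14 + 12*(0 - 25))² = (-14 + 12*(-25))² = (-14 - 300)² = (-314)² = 98596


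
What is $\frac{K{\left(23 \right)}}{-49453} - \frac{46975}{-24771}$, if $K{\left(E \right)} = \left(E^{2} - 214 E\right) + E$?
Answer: $\frac{2431303945}{1225000263} \approx 1.9847$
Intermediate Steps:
$K{\left(E \right)} = E^{2} - 213 E$
$\frac{K{\left(23 \right)}}{-49453} - \frac{46975}{-24771} = \frac{23 \left(-213 + 23\right)}{-49453} - \frac{46975}{-24771} = 23 \left(-190\right) \left(- \frac{1}{49453}\right) - - \frac{46975}{24771} = \left(-4370\right) \left(- \frac{1}{49453}\right) + \frac{46975}{24771} = \frac{4370}{49453} + \frac{46975}{24771} = \frac{2431303945}{1225000263}$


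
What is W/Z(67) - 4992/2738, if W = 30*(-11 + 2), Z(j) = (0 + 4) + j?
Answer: -546846/97199 ≈ -5.6260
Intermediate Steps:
Z(j) = 4 + j
W = -270 (W = 30*(-9) = -270)
W/Z(67) - 4992/2738 = -270/(4 + 67) - 4992/2738 = -270/71 - 4992*1/2738 = -270*1/71 - 2496/1369 = -270/71 - 2496/1369 = -546846/97199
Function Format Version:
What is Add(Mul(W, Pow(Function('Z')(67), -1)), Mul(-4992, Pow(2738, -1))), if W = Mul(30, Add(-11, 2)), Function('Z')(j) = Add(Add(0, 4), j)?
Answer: Rational(-546846, 97199) ≈ -5.6260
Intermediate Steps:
Function('Z')(j) = Add(4, j)
W = -270 (W = Mul(30, -9) = -270)
Add(Mul(W, Pow(Function('Z')(67), -1)), Mul(-4992, Pow(2738, -1))) = Add(Mul(-270, Pow(Add(4, 67), -1)), Mul(-4992, Pow(2738, -1))) = Add(Mul(-270, Pow(71, -1)), Mul(-4992, Rational(1, 2738))) = Add(Mul(-270, Rational(1, 71)), Rational(-2496, 1369)) = Add(Rational(-270, 71), Rational(-2496, 1369)) = Rational(-546846, 97199)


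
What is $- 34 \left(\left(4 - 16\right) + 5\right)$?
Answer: $238$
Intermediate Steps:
$- 34 \left(\left(4 - 16\right) + 5\right) = - 34 \left(-12 + 5\right) = \left(-34\right) \left(-7\right) = 238$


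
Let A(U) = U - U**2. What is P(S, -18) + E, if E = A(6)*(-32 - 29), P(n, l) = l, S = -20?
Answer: 1812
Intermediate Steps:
E = 1830 (E = (6*(1 - 1*6))*(-32 - 29) = (6*(1 - 6))*(-61) = (6*(-5))*(-61) = -30*(-61) = 1830)
P(S, -18) + E = -18 + 1830 = 1812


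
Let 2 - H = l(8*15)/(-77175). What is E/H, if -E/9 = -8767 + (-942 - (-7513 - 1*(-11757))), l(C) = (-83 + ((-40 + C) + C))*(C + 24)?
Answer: 1076822775/19022 ≈ 56609.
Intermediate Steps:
l(C) = (-123 + 2*C)*(24 + C) (l(C) = (-83 + (-40 + 2*C))*(24 + C) = (-123 + 2*C)*(24 + C))
E = 125577 (E = -9*(-8767 + (-942 - (-7513 - 1*(-11757)))) = -9*(-8767 + (-942 - (-7513 + 11757))) = -9*(-8767 + (-942 - 1*4244)) = -9*(-8767 + (-942 - 4244)) = -9*(-8767 - 5186) = -9*(-13953) = 125577)
H = 19022/8575 (H = 2 - (-2952 - 600*15 + 2*(8*15)**2)/(-77175) = 2 - (-2952 - 75*120 + 2*120**2)*(-1)/77175 = 2 - (-2952 - 9000 + 2*14400)*(-1)/77175 = 2 - (-2952 - 9000 + 28800)*(-1)/77175 = 2 - 16848*(-1)/77175 = 2 - 1*(-1872/8575) = 2 + 1872/8575 = 19022/8575 ≈ 2.2183)
E/H = 125577/(19022/8575) = 125577*(8575/19022) = 1076822775/19022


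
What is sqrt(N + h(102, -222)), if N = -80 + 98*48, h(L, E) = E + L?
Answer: 2*sqrt(1126) ≈ 67.112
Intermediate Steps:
N = 4624 (N = -80 + 4704 = 4624)
sqrt(N + h(102, -222)) = sqrt(4624 + (-222 + 102)) = sqrt(4624 - 120) = sqrt(4504) = 2*sqrt(1126)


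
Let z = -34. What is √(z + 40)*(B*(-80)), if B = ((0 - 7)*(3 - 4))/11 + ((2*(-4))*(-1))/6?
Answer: -5200*√6/33 ≈ -385.98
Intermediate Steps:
B = 65/33 (B = -7*(-1)*(1/11) - 8*(-1)*(⅙) = 7*(1/11) + 8*(⅙) = 7/11 + 4/3 = 65/33 ≈ 1.9697)
√(z + 40)*(B*(-80)) = √(-34 + 40)*((65/33)*(-80)) = √6*(-5200/33) = -5200*√6/33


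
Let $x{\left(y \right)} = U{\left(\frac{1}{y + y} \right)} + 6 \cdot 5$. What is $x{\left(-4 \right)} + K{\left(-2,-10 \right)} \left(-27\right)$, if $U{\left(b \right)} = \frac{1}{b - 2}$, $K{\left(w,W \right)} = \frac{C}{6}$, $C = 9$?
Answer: $- \frac{373}{34} \approx -10.971$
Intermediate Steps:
$K{\left(w,W \right)} = \frac{3}{2}$ ($K{\left(w,W \right)} = \frac{9}{6} = 9 \cdot \frac{1}{6} = \frac{3}{2}$)
$U{\left(b \right)} = \frac{1}{-2 + b}$
$x{\left(y \right)} = 30 + \frac{1}{-2 + \frac{1}{2 y}}$ ($x{\left(y \right)} = \frac{1}{-2 + \frac{1}{y + y}} + 6 \cdot 5 = \frac{1}{-2 + \frac{1}{2 y}} + 30 = 30 + \frac{1}{-2 + \frac{1}{2 y}}$)
$x{\left(-4 \right)} + K{\left(-2,-10 \right)} \left(-27\right) = \frac{2 \left(-15 + 59 \left(-4\right)\right)}{-1 + 4 \left(-4\right)} + \frac{3}{2} \left(-27\right) = \frac{2 \left(-15 - 236\right)}{-1 - 16} - \frac{81}{2} = 2 \frac{1}{-17} \left(-251\right) - \frac{81}{2} = 2 \left(- \frac{1}{17}\right) \left(-251\right) - \frac{81}{2} = \frac{502}{17} - \frac{81}{2} = - \frac{373}{34}$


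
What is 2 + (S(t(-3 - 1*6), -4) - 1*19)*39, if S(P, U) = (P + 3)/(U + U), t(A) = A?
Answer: -2839/4 ≈ -709.75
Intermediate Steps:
S(P, U) = (3 + P)/(2*U) (S(P, U) = (3 + P)/((2*U)) = (3 + P)*(1/(2*U)) = (3 + P)/(2*U))
2 + (S(t(-3 - 1*6), -4) - 1*19)*39 = 2 + ((½)*(3 + (-3 - 1*6))/(-4) - 1*19)*39 = 2 + ((½)*(-¼)*(3 + (-3 - 6)) - 19)*39 = 2 + ((½)*(-¼)*(3 - 9) - 19)*39 = 2 + ((½)*(-¼)*(-6) - 19)*39 = 2 + (¾ - 19)*39 = 2 - 73/4*39 = 2 - 2847/4 = -2839/4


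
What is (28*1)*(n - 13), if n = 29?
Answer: 448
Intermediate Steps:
(28*1)*(n - 13) = (28*1)*(29 - 13) = 28*16 = 448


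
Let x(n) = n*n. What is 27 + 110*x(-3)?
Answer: 1017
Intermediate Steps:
x(n) = n²
27 + 110*x(-3) = 27 + 110*(-3)² = 27 + 110*9 = 27 + 990 = 1017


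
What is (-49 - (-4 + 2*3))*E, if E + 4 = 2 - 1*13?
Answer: 765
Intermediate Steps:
E = -15 (E = -4 + (2 - 1*13) = -4 + (2 - 13) = -4 - 11 = -15)
(-49 - (-4 + 2*3))*E = (-49 - (-4 + 2*3))*(-15) = (-49 - (-4 + 6))*(-15) = (-49 - 1*2)*(-15) = (-49 - 2)*(-15) = -51*(-15) = 765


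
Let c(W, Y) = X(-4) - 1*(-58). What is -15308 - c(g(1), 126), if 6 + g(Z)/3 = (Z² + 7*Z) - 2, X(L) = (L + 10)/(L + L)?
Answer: -61461/4 ≈ -15365.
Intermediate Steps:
X(L) = (10 + L)/(2*L) (X(L) = (10 + L)/((2*L)) = (10 + L)*(1/(2*L)) = (10 + L)/(2*L))
g(Z) = -24 + 3*Z² + 21*Z (g(Z) = -18 + 3*((Z² + 7*Z) - 2) = -18 + 3*(-2 + Z² + 7*Z) = -18 + (-6 + 3*Z² + 21*Z) = -24 + 3*Z² + 21*Z)
c(W, Y) = 229/4 (c(W, Y) = (½)*(10 - 4)/(-4) - 1*(-58) = (½)*(-¼)*6 + 58 = -¾ + 58 = 229/4)
-15308 - c(g(1), 126) = -15308 - 1*229/4 = -15308 - 229/4 = -61461/4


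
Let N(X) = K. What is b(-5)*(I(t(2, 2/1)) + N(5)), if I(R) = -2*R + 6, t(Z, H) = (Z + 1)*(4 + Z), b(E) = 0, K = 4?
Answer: 0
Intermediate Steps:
N(X) = 4
t(Z, H) = (1 + Z)*(4 + Z)
I(R) = 6 - 2*R
b(-5)*(I(t(2, 2/1)) + N(5)) = 0*((6 - 2*(4 + 2² + 5*2)) + 4) = 0*((6 - 2*(4 + 4 + 10)) + 4) = 0*((6 - 2*18) + 4) = 0*((6 - 36) + 4) = 0*(-30 + 4) = 0*(-26) = 0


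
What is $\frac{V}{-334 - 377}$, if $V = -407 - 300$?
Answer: $\frac{707}{711} \approx 0.99437$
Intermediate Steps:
$V = -707$ ($V = -407 - 300 = -707$)
$\frac{V}{-334 - 377} = - \frac{707}{-334 - 377} = - \frac{707}{-711} = \left(-707\right) \left(- \frac{1}{711}\right) = \frac{707}{711}$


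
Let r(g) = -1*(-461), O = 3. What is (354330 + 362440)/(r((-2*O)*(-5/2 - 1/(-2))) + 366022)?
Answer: 716770/366483 ≈ 1.9558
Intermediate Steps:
r(g) = 461
(354330 + 362440)/(r((-2*O)*(-5/2 - 1/(-2))) + 366022) = (354330 + 362440)/(461 + 366022) = 716770/366483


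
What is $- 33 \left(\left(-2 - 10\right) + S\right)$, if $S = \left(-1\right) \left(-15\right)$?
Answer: $-99$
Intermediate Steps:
$S = 15$
$- 33 \left(\left(-2 - 10\right) + S\right) = - 33 \left(\left(-2 - 10\right) + 15\right) = - 33 \left(-12 + 15\right) = \left(-33\right) 3 = -99$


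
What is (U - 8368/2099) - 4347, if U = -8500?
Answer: -26974221/2099 ≈ -12851.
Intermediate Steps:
(U - 8368/2099) - 4347 = (-8500 - 8368/2099) - 4347 = -17849868/2099 - 4347 = -26974221/2099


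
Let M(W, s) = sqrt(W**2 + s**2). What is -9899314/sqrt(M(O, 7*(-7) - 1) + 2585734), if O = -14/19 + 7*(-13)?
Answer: -9899314*sqrt(19)/sqrt(49128946 + sqrt(3940549)) ≈ -6156.1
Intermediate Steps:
O = -1743/19 (O = -14*1/19 - 91 = -14/19 - 91 = -1743/19 ≈ -91.737)
-9899314/sqrt(M(O, 7*(-7) - 1) + 2585734) = -9899314/sqrt(sqrt((-1743/19)**2 + (7*(-7) - 1)**2) + 2585734) = -9899314/sqrt(sqrt(3038049/361 + (-49 - 1)**2) + 2585734) = -9899314/sqrt(sqrt(3038049/361 + (-50)**2) + 2585734) = -9899314/sqrt(sqrt(3038049/361 + 2500) + 2585734) = -9899314/sqrt(sqrt(3940549/361) + 2585734) = -9899314/sqrt(sqrt(3940549)/19 + 2585734) = -9899314/sqrt(2585734 + sqrt(3940549)/19)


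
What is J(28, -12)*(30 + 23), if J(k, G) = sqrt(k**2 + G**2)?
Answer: 212*sqrt(58) ≈ 1614.5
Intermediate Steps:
J(k, G) = sqrt(G**2 + k**2)
J(28, -12)*(30 + 23) = sqrt((-12)**2 + 28**2)*(30 + 23) = sqrt(144 + 784)*53 = sqrt(928)*53 = (4*sqrt(58))*53 = 212*sqrt(58)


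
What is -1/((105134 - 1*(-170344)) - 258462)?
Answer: -1/17016 ≈ -5.8768e-5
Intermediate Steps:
-1/((105134 - 1*(-170344)) - 258462) = -1/((105134 + 170344) - 258462) = -1/(275478 - 258462) = -1/17016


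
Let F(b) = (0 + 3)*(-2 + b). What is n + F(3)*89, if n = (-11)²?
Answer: 388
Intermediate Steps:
F(b) = -6 + 3*b (F(b) = 3*(-2 + b) = -6 + 3*b)
n = 121
n + F(3)*89 = 121 + (-6 + 3*3)*89 = 121 + (-6 + 9)*89 = 121 + 3*89 = 121 + 267 = 388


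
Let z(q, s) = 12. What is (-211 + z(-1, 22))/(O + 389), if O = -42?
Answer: -199/347 ≈ -0.57349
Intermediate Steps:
(-211 + z(-1, 22))/(O + 389) = (-211 + 12)/(-42 + 389) = -199/347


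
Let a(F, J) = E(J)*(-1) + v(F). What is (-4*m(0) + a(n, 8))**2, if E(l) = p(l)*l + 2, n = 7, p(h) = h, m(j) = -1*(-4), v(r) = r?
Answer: 5625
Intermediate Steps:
m(j) = 4
E(l) = 2 + l**2 (E(l) = l*l + 2 = l**2 + 2 = 2 + l**2)
a(F, J) = -2 + F - J**2 (a(F, J) = (2 + J**2)*(-1) + F = (-2 - J**2) + F = -2 + F - J**2)
(-4*m(0) + a(n, 8))**2 = (-4*4 + (-2 + 7 - 1*8**2))**2 = (-16 + (-2 + 7 - 1*64))**2 = (-16 + (-2 + 7 - 64))**2 = (-16 - 59)**2 = (-75)**2 = 5625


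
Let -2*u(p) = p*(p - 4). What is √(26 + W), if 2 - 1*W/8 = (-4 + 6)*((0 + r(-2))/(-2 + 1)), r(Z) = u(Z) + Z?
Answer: I*√86 ≈ 9.2736*I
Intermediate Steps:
u(p) = -p*(-4 + p)/2 (u(p) = -p*(p - 4)/2 = -p*(-4 + p)/2)
r(Z) = Z + Z*(4 - Z)/2 (r(Z) = Z*(4 - Z)/2 + Z = Z + Z*(4 - Z)/2)
W = -112 (W = 16 - 8*(-4 + 6)*(0 + (½)*(-2)*(6 - 1*(-2)))/(-2 + 1) = 16 - 16*(0 + (½)*(-2)*(6 + 2))/(-1) = 16 - 16*(0 + (½)*(-2)*8)*(-1) = 16 - 16*(0 - 8)*(-1) = 16 - 16*(-8*(-1)) = 16 - 16*8 = 16 - 8*16 = 16 - 128 = -112)
√(26 + W) = √(26 - 112) = √(-86) = I*√86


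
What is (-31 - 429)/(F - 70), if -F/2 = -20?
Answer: 46/3 ≈ 15.333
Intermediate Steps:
F = 40 (F = -2*(-20) = 40)
(-31 - 429)/(F - 70) = (-31 - 429)/(40 - 70) = -460/(-30) = -460*(-1/30) = 46/3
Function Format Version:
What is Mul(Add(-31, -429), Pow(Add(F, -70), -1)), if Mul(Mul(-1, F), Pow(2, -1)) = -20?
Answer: Rational(46, 3) ≈ 15.333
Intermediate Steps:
F = 40 (F = Mul(-2, -20) = 40)
Mul(Add(-31, -429), Pow(Add(F, -70), -1)) = Mul(Add(-31, -429), Pow(Add(40, -70), -1)) = Mul(-460, Pow(-30, -1)) = Mul(-460, Rational(-1, 30)) = Rational(46, 3)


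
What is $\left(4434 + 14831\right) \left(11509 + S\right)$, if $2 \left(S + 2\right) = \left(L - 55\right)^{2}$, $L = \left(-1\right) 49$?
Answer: $325867475$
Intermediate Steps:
$L = -49$
$S = 5406$ ($S = -2 + \frac{\left(-49 - 55\right)^{2}}{2} = -2 + \frac{\left(-104\right)^{2}}{2} = -2 + \frac{1}{2} \cdot 10816 = -2 + 5408 = 5406$)
$\left(4434 + 14831\right) \left(11509 + S\right) = \left(4434 + 14831\right) \left(11509 + 5406\right) = 19265 \cdot 16915 = 325867475$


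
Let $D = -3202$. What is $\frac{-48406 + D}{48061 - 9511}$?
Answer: $- \frac{25804}{19275} \approx -1.3387$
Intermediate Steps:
$\frac{-48406 + D}{48061 - 9511} = \frac{-48406 - 3202}{48061 - 9511} = - \frac{51608}{38550} = \left(-51608\right) \frac{1}{38550} = - \frac{25804}{19275}$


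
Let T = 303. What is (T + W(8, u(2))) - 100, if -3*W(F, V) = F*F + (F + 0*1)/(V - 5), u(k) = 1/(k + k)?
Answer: 10387/57 ≈ 182.23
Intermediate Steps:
u(k) = 1/(2*k)
W(F, V) = -F**2/3 - F/(3*(-5 + V)) (W(F, V) = -(F*F + (F + 0*1)/(V - 5))/3 = -(F**2 + (F + 0)/(-5 + V))/3 = -(F**2 + F/(-5 + V))/3 = -F**2/3 - F/(3*(-5 + V)))
(T + W(8, u(2))) - 100 = (303 + (1/3)*8*(-1 + 5*8 - 1*8*(1/2)/2)/(-5 + (1/2)/2)) - 100 = (303 + (1/3)*8*(-1 + 40 - 1*8*(1/2)*(1/2))/(-5 + (1/2)*(1/2))) - 100 = (303 + (1/3)*8*(-1 + 40 - 1*8*1/4)/(-5 + 1/4)) - 100 = (303 + (1/3)*8*(-1 + 40 - 2)/(-19/4)) - 100 = (303 + (1/3)*8*(-4/19)*37) - 100 = (303 - 1184/57) - 100 = 16087/57 - 100 = 10387/57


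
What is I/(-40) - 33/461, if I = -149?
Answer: 67369/18440 ≈ 3.6534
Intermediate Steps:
I/(-40) - 33/461 = -149/(-40) - 33/461 = -149*(-1/40) - 33*1/461 = 149/40 - 33/461 = 67369/18440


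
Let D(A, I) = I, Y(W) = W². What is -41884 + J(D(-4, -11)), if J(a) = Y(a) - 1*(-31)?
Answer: -41732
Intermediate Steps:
J(a) = 31 + a² (J(a) = a² - 1*(-31) = a² + 31 = 31 + a²)
-41884 + J(D(-4, -11)) = -41884 + (31 + (-11)²) = -41884 + (31 + 121) = -41884 + 152 = -41732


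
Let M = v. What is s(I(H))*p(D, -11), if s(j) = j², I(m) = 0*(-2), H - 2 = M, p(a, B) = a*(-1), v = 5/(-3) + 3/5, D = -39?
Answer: 0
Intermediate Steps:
v = -16/15 (v = 5*(-⅓) + 3*(⅕) = -5/3 + ⅗ = -16/15 ≈ -1.0667)
M = -16/15 ≈ -1.0667
p(a, B) = -a
H = 14/15 (H = 2 - 16/15 = 14/15 ≈ 0.93333)
I(m) = 0
s(I(H))*p(D, -11) = 0²*(-1*(-39)) = 0*39 = 0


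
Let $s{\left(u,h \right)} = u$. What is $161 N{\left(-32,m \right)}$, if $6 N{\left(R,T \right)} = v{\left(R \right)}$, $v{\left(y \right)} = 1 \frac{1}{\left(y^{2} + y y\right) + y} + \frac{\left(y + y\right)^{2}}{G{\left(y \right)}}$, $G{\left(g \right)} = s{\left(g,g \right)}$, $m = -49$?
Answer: $- \frac{5935081}{1728} \approx -3434.7$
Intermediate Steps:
$G{\left(g \right)} = g$
$v{\left(y \right)} = \frac{1}{y + 2 y^{2}} + 4 y$ ($v{\left(y \right)} = 1 \frac{1}{\left(y^{2} + y y\right) + y} + \frac{\left(y + y\right)^{2}}{y} = 1 \frac{1}{\left(y^{2} + y^{2}\right) + y} + \frac{\left(2 y\right)^{2}}{y} = 1 \frac{1}{2 y^{2} + y} + \frac{4 y^{2}}{y} = 1 \frac{1}{y + 2 y^{2}} + 4 y = \frac{1}{y + 2 y^{2}} + 4 y$)
$N{\left(R,T \right)} = \frac{1 + 4 R^{2} + 8 R^{3}}{6 R \left(1 + 2 R\right)}$ ($N{\left(R,T \right)} = \frac{\frac{1}{R} \frac{1}{1 + 2 R} \left(1 + 4 R^{2} + 8 R^{3}\right)}{6} = \frac{1 + 4 R^{2} + 8 R^{3}}{6 R \left(1 + 2 R\right)}$)
$161 N{\left(-32,m \right)} = 161 \frac{1 + 4 \left(-32\right)^{2} + 8 \left(-32\right)^{3}}{6 \left(-32\right) \left(1 + 2 \left(-32\right)\right)} = 161 \cdot \frac{1}{6} \left(- \frac{1}{32}\right) \frac{1}{1 - 64} \left(1 + 4 \cdot 1024 + 8 \left(-32768\right)\right) = 161 \cdot \frac{1}{6} \left(- \frac{1}{32}\right) \frac{1}{-63} \left(1 + 4096 - 262144\right) = 161 \cdot \frac{1}{6} \left(- \frac{1}{32}\right) \left(- \frac{1}{63}\right) \left(-258047\right) = 161 \left(- \frac{258047}{12096}\right) = - \frac{5935081}{1728}$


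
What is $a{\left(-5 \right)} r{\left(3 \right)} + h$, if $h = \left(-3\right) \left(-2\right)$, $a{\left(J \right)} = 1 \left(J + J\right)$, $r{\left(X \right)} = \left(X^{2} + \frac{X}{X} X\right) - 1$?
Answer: $-104$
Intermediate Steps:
$r{\left(X \right)} = -1 + X + X^{2}$ ($r{\left(X \right)} = \left(X^{2} + 1 X\right) - 1 = \left(X^{2} + X\right) - 1 = \left(X + X^{2}\right) - 1 = -1 + X + X^{2}$)
$a{\left(J \right)} = 2 J$ ($a{\left(J \right)} = 1 \cdot 2 J = 2 J$)
$h = 6$
$a{\left(-5 \right)} r{\left(3 \right)} + h = 2 \left(-5\right) \left(-1 + 3 + 3^{2}\right) + 6 = - 10 \left(-1 + 3 + 9\right) + 6 = \left(-10\right) 11 + 6 = -110 + 6 = -104$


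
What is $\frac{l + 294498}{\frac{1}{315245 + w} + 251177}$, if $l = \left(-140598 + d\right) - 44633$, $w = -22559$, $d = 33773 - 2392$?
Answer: $\frac{41165700528}{73515991423} \approx 0.55996$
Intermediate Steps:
$d = 31381$ ($d = 33773 - 2392 = 31381$)
$l = -153850$ ($l = \left(-140598 + 31381\right) - 44633 = -109217 - 44633 = -153850$)
$\frac{l + 294498}{\frac{1}{315245 + w} + 251177} = \frac{-153850 + 294498}{\frac{1}{315245 - 22559} + 251177} = \frac{140648}{\frac{1}{292686} + 251177} = \frac{140648}{\frac{73515991423}{292686}} = 140648 \cdot \frac{292686}{73515991423} = \frac{41165700528}{73515991423}$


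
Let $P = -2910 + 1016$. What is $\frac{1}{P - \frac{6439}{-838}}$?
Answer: $- \frac{838}{1580733} \approx -0.00053013$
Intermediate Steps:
$P = -1894$
$\frac{1}{P - \frac{6439}{-838}} = \frac{1}{-1894 - \frac{6439}{-838}} = \frac{1}{-1894 - - \frac{6439}{838}} = \frac{1}{-1894 + \frac{6439}{838}} = \frac{1}{- \frac{1580733}{838}} = - \frac{838}{1580733}$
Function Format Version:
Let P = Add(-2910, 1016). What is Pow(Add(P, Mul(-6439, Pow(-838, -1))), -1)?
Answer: Rational(-838, 1580733) ≈ -0.00053013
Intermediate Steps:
P = -1894
Pow(Add(P, Mul(-6439, Pow(-838, -1))), -1) = Pow(Add(-1894, Mul(-6439, Pow(-838, -1))), -1) = Pow(Add(-1894, Mul(-6439, Rational(-1, 838))), -1) = Pow(Add(-1894, Rational(6439, 838)), -1) = Pow(Rational(-1580733, 838), -1) = Rational(-838, 1580733)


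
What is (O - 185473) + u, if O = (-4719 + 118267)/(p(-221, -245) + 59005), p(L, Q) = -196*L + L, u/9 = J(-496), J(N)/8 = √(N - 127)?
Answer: -4734169938/25525 + 72*I*√623 ≈ -1.8547e+5 + 1797.1*I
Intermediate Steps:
J(N) = 8*√(-127 + N) (J(N) = 8*√(N - 127) = 8*√(-127 + N))
u = 72*I*√623 (u = 9*(8*√(-127 - 496)) = 9*(8*√(-623)) = 9*(8*(I*√623)) = 9*(8*I*√623) = 72*I*√623 ≈ 1797.1*I)
p(L, Q) = -195*L
O = 28387/25525 (O = (-4719 + 118267)/(-195*(-221) + 59005) = 113548/(43095 + 59005) = 113548/102100 = 113548*(1/102100) = 28387/25525 ≈ 1.1121)
(O - 185473) + u = (28387/25525 - 185473) + 72*I*√623 = -4734169938/25525 + 72*I*√623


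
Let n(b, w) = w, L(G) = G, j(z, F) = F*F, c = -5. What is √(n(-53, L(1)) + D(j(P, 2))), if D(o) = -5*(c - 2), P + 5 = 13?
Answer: 6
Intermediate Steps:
P = 8 (P = -5 + 13 = 8)
j(z, F) = F²
D(o) = 35 (D(o) = -5*(-5 - 2) = -5*(-7) = 35)
√(n(-53, L(1)) + D(j(P, 2))) = √(1 + 35) = √36 = 6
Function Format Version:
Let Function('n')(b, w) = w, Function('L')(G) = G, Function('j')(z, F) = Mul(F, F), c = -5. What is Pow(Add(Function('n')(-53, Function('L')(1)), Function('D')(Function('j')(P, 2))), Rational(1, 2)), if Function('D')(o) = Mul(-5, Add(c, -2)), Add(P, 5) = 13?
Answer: 6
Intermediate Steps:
P = 8 (P = Add(-5, 13) = 8)
Function('j')(z, F) = Pow(F, 2)
Function('D')(o) = 35 (Function('D')(o) = Mul(-5, Add(-5, -2)) = Mul(-5, -7) = 35)
Pow(Add(Function('n')(-53, Function('L')(1)), Function('D')(Function('j')(P, 2))), Rational(1, 2)) = Pow(Add(1, 35), Rational(1, 2)) = Pow(36, Rational(1, 2)) = 6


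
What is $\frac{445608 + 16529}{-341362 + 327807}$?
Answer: $- \frac{462137}{13555} \approx -34.093$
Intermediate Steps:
$\frac{445608 + 16529}{-341362 + 327807} = \frac{462137}{-13555} = 462137 \left(- \frac{1}{13555}\right) = - \frac{462137}{13555}$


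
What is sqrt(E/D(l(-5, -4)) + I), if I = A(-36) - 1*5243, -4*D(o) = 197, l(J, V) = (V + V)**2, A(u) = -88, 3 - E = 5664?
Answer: I*sqrt(202429911)/197 ≈ 72.222*I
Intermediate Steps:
E = -5661 (E = 3 - 1*5664 = 3 - 5664 = -5661)
l(J, V) = 4*V**2 (l(J, V) = (2*V)**2 = 4*V**2)
D(o) = -197/4 (D(o) = -1/4*197 = -197/4)
I = -5331 (I = -88 - 1*5243 = -88 - 5243 = -5331)
sqrt(E/D(l(-5, -4)) + I) = sqrt(-5661/(-197/4) - 5331) = sqrt(-5661*(-4/197) - 5331) = sqrt(22644/197 - 5331) = sqrt(-1027563/197) = I*sqrt(202429911)/197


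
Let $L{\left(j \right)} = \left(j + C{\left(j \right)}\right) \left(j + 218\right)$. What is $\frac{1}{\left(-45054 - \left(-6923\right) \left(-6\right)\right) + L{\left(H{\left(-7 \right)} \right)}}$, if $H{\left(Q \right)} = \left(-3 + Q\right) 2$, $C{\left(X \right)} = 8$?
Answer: $- \frac{1}{88968} \approx -1.124 \cdot 10^{-5}$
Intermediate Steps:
$H{\left(Q \right)} = -6 + 2 Q$
$L{\left(j \right)} = \left(8 + j\right) \left(218 + j\right)$ ($L{\left(j \right)} = \left(j + 8\right) \left(j + 218\right) = \left(8 + j\right) \left(218 + j\right)$)
$\frac{1}{\left(-45054 - \left(-6923\right) \left(-6\right)\right) + L{\left(H{\left(-7 \right)} \right)}} = \frac{1}{\left(-45054 - \left(-6923\right) \left(-6\right)\right) + \left(1744 + \left(-6 + 2 \left(-7\right)\right)^{2} + 226 \left(-6 + 2 \left(-7\right)\right)\right)} = \frac{1}{\left(-45054 - 41538\right) + \left(1744 + \left(-6 - 14\right)^{2} + 226 \left(-6 - 14\right)\right)} = \frac{1}{\left(-45054 - 41538\right) + \left(1744 + \left(-20\right)^{2} + 226 \left(-20\right)\right)} = \frac{1}{-86592 + \left(1744 + 400 - 4520\right)} = \frac{1}{-86592 - 2376} = \frac{1}{-88968} = - \frac{1}{88968}$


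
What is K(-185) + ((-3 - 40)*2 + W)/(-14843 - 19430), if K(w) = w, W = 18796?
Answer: -6359215/34273 ≈ -185.55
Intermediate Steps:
K(-185) + ((-3 - 40)*2 + W)/(-14843 - 19430) = -185 + ((-3 - 40)*2 + 18796)/(-14843 - 19430) = -185 + (-43*2 + 18796)/(-34273) = -185 + (-86 + 18796)*(-1/34273) = -185 + 18710*(-1/34273) = -185 - 18710/34273 = -6359215/34273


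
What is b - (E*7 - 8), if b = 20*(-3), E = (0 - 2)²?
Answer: -80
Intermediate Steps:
E = 4 (E = (-2)² = 4)
b = -60
b - (E*7 - 8) = -60 - (4*7 - 8) = -60 - (28 - 8) = -60 - 1*20 = -60 - 20 = -80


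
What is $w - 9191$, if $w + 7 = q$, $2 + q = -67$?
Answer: $-9267$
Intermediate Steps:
$q = -69$ ($q = -2 - 67 = -69$)
$w = -76$ ($w = -7 - 69 = -76$)
$w - 9191 = -76 - 9191 = -9267$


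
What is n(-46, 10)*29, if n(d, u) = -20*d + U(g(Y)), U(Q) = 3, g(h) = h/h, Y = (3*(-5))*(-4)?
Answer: 26767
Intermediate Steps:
Y = 60 (Y = -15*(-4) = 60)
g(h) = 1
n(d, u) = 3 - 20*d (n(d, u) = -20*d + 3 = 3 - 20*d)
n(-46, 10)*29 = (3 - 20*(-46))*29 = (3 + 920)*29 = 923*29 = 26767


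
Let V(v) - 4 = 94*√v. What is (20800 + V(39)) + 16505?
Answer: 37309 + 94*√39 ≈ 37896.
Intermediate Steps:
V(v) = 4 + 94*√v
(20800 + V(39)) + 16505 = (20800 + (4 + 94*√39)) + 16505 = (20804 + 94*√39) + 16505 = 37309 + 94*√39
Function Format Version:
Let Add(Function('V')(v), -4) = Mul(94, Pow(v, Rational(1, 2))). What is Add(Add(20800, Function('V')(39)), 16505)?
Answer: Add(37309, Mul(94, Pow(39, Rational(1, 2)))) ≈ 37896.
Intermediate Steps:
Function('V')(v) = Add(4, Mul(94, Pow(v, Rational(1, 2))))
Add(Add(20800, Function('V')(39)), 16505) = Add(Add(20800, Add(4, Mul(94, Pow(39, Rational(1, 2))))), 16505) = Add(Add(20804, Mul(94, Pow(39, Rational(1, 2)))), 16505) = Add(37309, Mul(94, Pow(39, Rational(1, 2))))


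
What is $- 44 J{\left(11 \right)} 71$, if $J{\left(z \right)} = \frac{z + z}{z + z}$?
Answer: $-3124$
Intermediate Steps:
$J{\left(z \right)} = 1$ ($J{\left(z \right)} = \frac{2 z}{2 z} = 2 z \frac{1}{2 z} = 1$)
$- 44 J{\left(11 \right)} 71 = \left(-44\right) 1 \cdot 71 = \left(-44\right) 71 = -3124$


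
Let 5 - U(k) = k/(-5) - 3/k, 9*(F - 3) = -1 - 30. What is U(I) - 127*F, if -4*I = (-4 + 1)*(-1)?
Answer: 10313/180 ≈ 57.294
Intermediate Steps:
I = -¾ (I = -(-4 + 1)*(-1)/4 = -(-3)*(-1)/4 = -¼*3 = -¾ ≈ -0.75000)
F = -4/9 (F = 3 + (-1 - 30)/9 = 3 + (⅑)*(-31) = 3 - 31/9 = -4/9 ≈ -0.44444)
U(k) = 5 + 3/k + k/5 (U(k) = 5 - (k/(-5) - 3/k) = 5 - (k*(-⅕) - 3/k) = 5 - (-k/5 - 3/k) = 5 - (-3/k - k/5) = 5 + (3/k + k/5) = 5 + 3/k + k/5)
U(I) - 127*F = (5 + 3/(-¾) + (⅕)*(-¾)) - 127*(-4/9) = (5 + 3*(-4/3) - 3/20) + 508/9 = (5 - 4 - 3/20) + 508/9 = 17/20 + 508/9 = 10313/180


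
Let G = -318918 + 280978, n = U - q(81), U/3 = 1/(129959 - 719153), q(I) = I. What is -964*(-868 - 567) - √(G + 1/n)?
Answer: 1383340 - I*√9601557387344053862/15908239 ≈ 1.3833e+6 - 194.78*I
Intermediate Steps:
U = -1/196398 (U = 3/(129959 - 719153) = 3/(-589194) = 3*(-1/589194) = -1/196398 ≈ -5.0917e-6)
n = -15908239/196398 (n = -1/196398 - 1*81 = -1/196398 - 81 = -15908239/196398 ≈ -81.000)
G = -37940
-964*(-868 - 567) - √(G + 1/n) = -964*(-868 - 567) - √(-37940 + 1/(-15908239/196398)) = -964*(-1435) - √(-37940 - 196398/15908239) = 1383340 - √(-603558784058/15908239) = 1383340 - I*√9601557387344053862/15908239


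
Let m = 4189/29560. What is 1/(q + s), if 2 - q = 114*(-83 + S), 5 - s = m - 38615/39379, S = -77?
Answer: 1164043240/21241273501049 ≈ 5.4801e-5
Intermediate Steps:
m = 4189/29560 (m = 4189*(1/29560) = 4189/29560 ≈ 0.14171)
s = 6796716969/1164043240 (s = 5 - (4189/29560 - 38615/39379) = 5 - 1*(-976500769/1164043240) = 5 + 976500769/1164043240 = 6796716969/1164043240 ≈ 5.8389)
q = 18242 (q = 2 - 114*(-83 - 77) = 2 - 114*(-160) = 2 - 1*(-18240) = 2 + 18240 = 18242)
1/(q + s) = 1/(18242 + 6796716969/1164043240) = 1/(21241273501049/1164043240) = 1164043240/21241273501049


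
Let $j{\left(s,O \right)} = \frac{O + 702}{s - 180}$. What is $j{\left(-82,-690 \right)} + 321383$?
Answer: $\frac{42101167}{131} \approx 3.2138 \cdot 10^{5}$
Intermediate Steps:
$j{\left(s,O \right)} = \frac{702 + O}{-180 + s}$
$j{\left(-82,-690 \right)} + 321383 = \frac{702 - 690}{-180 - 82} + 321383 = \frac{1}{-262} \cdot 12 + 321383 = \left(- \frac{1}{262}\right) 12 + 321383 = - \frac{6}{131} + 321383 = \frac{42101167}{131}$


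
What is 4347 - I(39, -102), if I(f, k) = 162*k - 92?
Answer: 20963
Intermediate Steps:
I(f, k) = -92 + 162*k
4347 - I(39, -102) = 4347 - (-92 + 162*(-102)) = 4347 - (-92 - 16524) = 4347 - 1*(-16616) = 4347 + 16616 = 20963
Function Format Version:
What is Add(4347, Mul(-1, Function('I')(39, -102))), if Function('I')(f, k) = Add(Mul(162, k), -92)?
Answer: 20963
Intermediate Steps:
Function('I')(f, k) = Add(-92, Mul(162, k))
Add(4347, Mul(-1, Function('I')(39, -102))) = Add(4347, Mul(-1, Add(-92, Mul(162, -102)))) = Add(4347, Mul(-1, Add(-92, -16524))) = Add(4347, Mul(-1, -16616)) = Add(4347, 16616) = 20963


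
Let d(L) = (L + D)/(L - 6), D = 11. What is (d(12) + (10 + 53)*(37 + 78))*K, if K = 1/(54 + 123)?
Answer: 43493/1062 ≈ 40.954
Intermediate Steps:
d(L) = (11 + L)/(-6 + L) (d(L) = (L + 11)/(L - 6) = (11 + L)/(-6 + L))
K = 1/177 ≈ 0.0056497
(d(12) + (10 + 53)*(37 + 78))*K = ((11 + 12)/(-6 + 12) + (10 + 53)*(37 + 78))*(1/177) = (23/6 + 63*115)*(1/177) = ((⅙)*23 + 7245)*(1/177) = (23/6 + 7245)*(1/177) = (43493/6)*(1/177) = 43493/1062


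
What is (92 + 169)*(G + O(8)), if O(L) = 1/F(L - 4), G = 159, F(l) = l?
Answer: 166257/4 ≈ 41564.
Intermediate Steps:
O(L) = 1/(-4 + L) (O(L) = 1/(L - 4) = 1/(-4 + L))
(92 + 169)*(G + O(8)) = (92 + 169)*(159 + 1/(-4 + 8)) = 261*(159 + 1/4) = 261*(159 + ¼) = 261*(637/4) = 166257/4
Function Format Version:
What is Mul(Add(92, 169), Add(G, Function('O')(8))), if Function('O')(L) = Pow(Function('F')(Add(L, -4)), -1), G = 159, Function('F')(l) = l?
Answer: Rational(166257, 4) ≈ 41564.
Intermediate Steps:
Function('O')(L) = Pow(Add(-4, L), -1) (Function('O')(L) = Pow(Add(L, -4), -1) = Pow(Add(-4, L), -1))
Mul(Add(92, 169), Add(G, Function('O')(8))) = Mul(Add(92, 169), Add(159, Pow(Add(-4, 8), -1))) = Mul(261, Add(159, Pow(4, -1))) = Mul(261, Add(159, Rational(1, 4))) = Mul(261, Rational(637, 4)) = Rational(166257, 4)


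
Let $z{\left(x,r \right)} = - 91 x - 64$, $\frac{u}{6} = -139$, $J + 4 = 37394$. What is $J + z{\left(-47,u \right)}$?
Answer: $41603$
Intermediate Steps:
$J = 37390$ ($J = -4 + 37394 = 37390$)
$u = -834$ ($u = 6 \left(-139\right) = -834$)
$z{\left(x,r \right)} = -64 - 91 x$
$J + z{\left(-47,u \right)} = 37390 - -4213 = 37390 + \left(-64 + 4277\right) = 37390 + 4213 = 41603$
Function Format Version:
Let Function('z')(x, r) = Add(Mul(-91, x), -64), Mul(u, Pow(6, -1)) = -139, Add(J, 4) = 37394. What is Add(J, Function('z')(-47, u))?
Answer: 41603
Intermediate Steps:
J = 37390 (J = Add(-4, 37394) = 37390)
u = -834 (u = Mul(6, -139) = -834)
Function('z')(x, r) = Add(-64, Mul(-91, x))
Add(J, Function('z')(-47, u)) = Add(37390, Add(-64, Mul(-91, -47))) = Add(37390, Add(-64, 4277)) = Add(37390, 4213) = 41603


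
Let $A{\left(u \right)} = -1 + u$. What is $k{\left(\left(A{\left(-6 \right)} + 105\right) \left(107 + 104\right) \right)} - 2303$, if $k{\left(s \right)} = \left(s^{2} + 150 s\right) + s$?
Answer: $430699759$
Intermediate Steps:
$k{\left(s \right)} = s^{2} + 151 s$
$k{\left(\left(A{\left(-6 \right)} + 105\right) \left(107 + 104\right) \right)} - 2303 = \left(\left(-1 - 6\right) + 105\right) \left(107 + 104\right) \left(151 + \left(\left(-1 - 6\right) + 105\right) \left(107 + 104\right)\right) - 2303 = \left(-7 + 105\right) 211 \left(151 + \left(-7 + 105\right) 211\right) - 2303 = 98 \cdot 211 \left(151 + 98 \cdot 211\right) - 2303 = 20678 \left(151 + 20678\right) - 2303 = 20678 \cdot 20829 - 2303 = 430702062 - 2303 = 430699759$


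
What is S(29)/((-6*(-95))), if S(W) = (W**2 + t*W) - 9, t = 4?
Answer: 158/95 ≈ 1.6632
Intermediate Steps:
S(W) = -9 + W**2 + 4*W (S(W) = (W**2 + 4*W) - 9 = -9 + W**2 + 4*W)
S(29)/((-6*(-95))) = (-9 + 29**2 + 4*29)/((-6*(-95))) = (-9 + 841 + 116)/570 = 948*(1/570) = 158/95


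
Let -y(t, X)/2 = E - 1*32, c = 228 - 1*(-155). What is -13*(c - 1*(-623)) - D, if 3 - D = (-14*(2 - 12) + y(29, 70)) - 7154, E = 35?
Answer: -20101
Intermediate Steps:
c = 383 (c = 228 + 155 = 383)
y(t, X) = -6 (y(t, X) = -2*(35 - 1*32) = -2*(35 - 32) = -2*3 = -6)
D = 7023 (D = 3 - ((-14*(2 - 12) - 6) - 7154) = 3 - ((-14*(-10) - 6) - 7154) = 3 - ((140 - 6) - 7154) = 3 - (134 - 7154) = 3 - 1*(-7020) = 3 + 7020 = 7023)
-13*(c - 1*(-623)) - D = -13*(383 - 1*(-623)) - 1*7023 = -13*(383 + 623) - 7023 = -13*1006 - 7023 = -13078 - 7023 = -20101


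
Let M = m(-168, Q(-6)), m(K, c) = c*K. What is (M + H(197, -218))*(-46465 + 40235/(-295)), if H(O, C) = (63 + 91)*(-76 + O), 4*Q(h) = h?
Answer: -51926717052/59 ≈ -8.8011e+8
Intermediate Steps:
Q(h) = h/4
H(O, C) = -11704 + 154*O (H(O, C) = 154*(-76 + O) = -11704 + 154*O)
m(K, c) = K*c
M = 252 (M = -42*(-6) = -168*(-3/2) = 252)
(M + H(197, -218))*(-46465 + 40235/(-295)) = (252 + (-11704 + 154*197))*(-46465 + 40235/(-295)) = (252 + (-11704 + 30338))*(-46465 + 40235*(-1/295)) = (252 + 18634)*(-46465 - 8047/59) = 18886*(-2749482/59) = -51926717052/59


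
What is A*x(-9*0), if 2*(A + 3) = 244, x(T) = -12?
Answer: -1428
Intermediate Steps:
A = 119 (A = -3 + (½)*244 = -3 + 122 = 119)
A*x(-9*0) = 119*(-12) = -1428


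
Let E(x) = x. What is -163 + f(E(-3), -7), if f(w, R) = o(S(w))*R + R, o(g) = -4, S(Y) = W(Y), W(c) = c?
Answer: -142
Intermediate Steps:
S(Y) = Y
f(w, R) = -3*R (f(w, R) = -4*R + R = -3*R)
-163 + f(E(-3), -7) = -163 - 3*(-7) = -163 + 21 = -142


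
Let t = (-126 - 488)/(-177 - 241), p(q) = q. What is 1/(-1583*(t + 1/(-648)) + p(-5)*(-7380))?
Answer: 135432/4682855959 ≈ 2.8921e-5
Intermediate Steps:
t = 307/209 (t = -614/(-418) = -614*(-1/418) = 307/209 ≈ 1.4689)
1/(-1583*(t + 1/(-648)) + p(-5)*(-7380)) = 1/(-1583*(307/209 + 1/(-648)) - 5*(-7380)) = 1/(-1583*(307/209 - 1/648) + 36900) = 1/(-1583*198727/135432 + 36900) = 1/(-314584841/135432 + 36900) = 1/(4682855959/135432) = 135432/4682855959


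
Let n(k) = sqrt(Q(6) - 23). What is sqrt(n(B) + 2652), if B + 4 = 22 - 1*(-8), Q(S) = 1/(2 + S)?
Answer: sqrt(10608 + I*sqrt(366))/2 ≈ 51.498 + 0.046437*I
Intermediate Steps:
B = 26 (B = -4 + (22 - 1*(-8)) = -4 + (22 + 8) = -4 + 30 = 26)
n(k) = I*sqrt(366)/4 (n(k) = sqrt(1/(2 + 6) - 23) = sqrt(1/8 - 23) = sqrt(-183/8) = I*sqrt(366)/4)
sqrt(n(B) + 2652) = sqrt(I*sqrt(366)/4 + 2652) = sqrt(2652 + I*sqrt(366)/4)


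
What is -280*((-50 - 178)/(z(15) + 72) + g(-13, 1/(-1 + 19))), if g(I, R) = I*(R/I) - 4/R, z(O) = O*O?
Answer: 671860/33 ≈ 20359.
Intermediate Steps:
z(O) = O²
g(I, R) = R - 4/R
-280*((-50 - 178)/(z(15) + 72) + g(-13, 1/(-1 + 19))) = -280*((-50 - 178)/(15² + 72) + (1/(-1 + 19) - 4/(1/(-1 + 19)))) = -280*(-228/(225 + 72) + (1/18 - 4/(1/18))) = -280*(-228/297 + (1/18 - 4/1/18)) = -280*(-228*1/297 + (1/18 - 4*18)) = -280*(-76/99 + (1/18 - 72)) = -280*(-76/99 - 1295/18) = -280*(-4799/66) = 671860/33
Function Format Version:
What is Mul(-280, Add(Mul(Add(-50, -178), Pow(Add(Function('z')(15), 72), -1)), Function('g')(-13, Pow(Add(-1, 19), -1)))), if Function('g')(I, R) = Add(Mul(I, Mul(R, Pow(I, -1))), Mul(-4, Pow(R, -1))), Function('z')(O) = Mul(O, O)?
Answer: Rational(671860, 33) ≈ 20359.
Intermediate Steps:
Function('z')(O) = Pow(O, 2)
Function('g')(I, R) = Add(R, Mul(-4, Pow(R, -1)))
Mul(-280, Add(Mul(Add(-50, -178), Pow(Add(Function('z')(15), 72), -1)), Function('g')(-13, Pow(Add(-1, 19), -1)))) = Mul(-280, Add(Mul(Add(-50, -178), Pow(Add(Pow(15, 2), 72), -1)), Add(Pow(Add(-1, 19), -1), Mul(-4, Pow(Pow(Add(-1, 19), -1), -1))))) = Mul(-280, Add(Mul(-228, Pow(Add(225, 72), -1)), Add(Pow(18, -1), Mul(-4, Pow(Pow(18, -1), -1))))) = Mul(-280, Add(Mul(-228, Pow(297, -1)), Add(Rational(1, 18), Mul(-4, Pow(Rational(1, 18), -1))))) = Mul(-280, Add(Mul(-228, Rational(1, 297)), Add(Rational(1, 18), Mul(-4, 18)))) = Mul(-280, Add(Rational(-76, 99), Add(Rational(1, 18), -72))) = Mul(-280, Add(Rational(-76, 99), Rational(-1295, 18))) = Mul(-280, Rational(-4799, 66)) = Rational(671860, 33)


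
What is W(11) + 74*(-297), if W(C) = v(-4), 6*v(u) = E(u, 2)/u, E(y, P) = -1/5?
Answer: -2637359/120 ≈ -21978.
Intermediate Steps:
E(y, P) = -⅕ (E(y, P) = -1*⅕ = -⅕)
v(u) = -1/(30*u) (v(u) = (-1/(5*u))/6 = -1/(30*u))
W(C) = 1/120 (W(C) = -1/30/(-4) = -1/30*(-¼) = 1/120)
W(11) + 74*(-297) = 1/120 + 74*(-297) = 1/120 - 21978 = -2637359/120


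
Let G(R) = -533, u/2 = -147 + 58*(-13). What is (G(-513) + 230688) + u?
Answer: 228353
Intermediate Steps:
u = -1802 (u = 2*(-147 + 58*(-13)) = 2*(-147 - 754) = 2*(-901) = -1802)
(G(-513) + 230688) + u = (-533 + 230688) - 1802 = 230155 - 1802 = 228353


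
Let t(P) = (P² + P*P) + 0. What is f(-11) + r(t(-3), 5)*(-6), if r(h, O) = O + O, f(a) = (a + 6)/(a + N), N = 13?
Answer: -125/2 ≈ -62.500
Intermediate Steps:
f(a) = (6 + a)/(13 + a) (f(a) = (a + 6)/(a + 13) = (6 + a)/(13 + a))
t(P) = 2*P² (t(P) = (P² + P²) + 0 = 2*P² + 0 = 2*P²)
r(h, O) = 2*O
f(-11) + r(t(-3), 5)*(-6) = (6 - 11)/(13 - 11) + (2*5)*(-6) = -5/2 + 10*(-6) = (½)*(-5) - 60 = -5/2 - 60 = -125/2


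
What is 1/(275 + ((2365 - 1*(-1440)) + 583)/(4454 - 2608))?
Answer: 923/256019 ≈ 0.0036052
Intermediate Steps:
1/(275 + ((2365 - 1*(-1440)) + 583)/(4454 - 2608)) = 1/(275 + ((2365 + 1440) + 583)/1846) = 1/(275 + (3805 + 583)*(1/1846)) = 1/(275 + 4388*(1/1846)) = 1/(275 + 2194/923) = 1/(256019/923) = 923/256019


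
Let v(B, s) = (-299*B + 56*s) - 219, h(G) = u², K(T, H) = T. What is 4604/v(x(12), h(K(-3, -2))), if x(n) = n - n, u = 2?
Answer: 4604/5 ≈ 920.80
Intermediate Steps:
x(n) = 0
h(G) = 4 (h(G) = 2² = 4)
v(B, s) = -219 - 299*B + 56*s
4604/v(x(12), h(K(-3, -2))) = 4604/(-219 - 299*0 + 56*4) = 4604/(-219 + 0 + 224) = 4604/5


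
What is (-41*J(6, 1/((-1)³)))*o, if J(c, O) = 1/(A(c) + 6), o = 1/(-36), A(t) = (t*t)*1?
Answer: 41/1512 ≈ 0.027116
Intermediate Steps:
A(t) = t² (A(t) = t²*1 = t²)
o = -1/36 ≈ -0.027778
J(c, O) = 1/(6 + c²) (J(c, O) = 1/(c² + 6) = 1/(6 + c²))
(-41*J(6, 1/((-1)³)))*o = -41/(6 + 6²)*(-1/36) = -41/(6 + 36)*(-1/36) = -41/42*(-1/36) = 41/1512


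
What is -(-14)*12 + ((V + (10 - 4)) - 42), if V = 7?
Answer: 139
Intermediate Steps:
-(-14)*12 + ((V + (10 - 4)) - 42) = -(-14)*12 + ((7 + (10 - 4)) - 42) = -14*(-12) + ((7 + 6) - 42) = 168 + (13 - 42) = 168 - 29 = 139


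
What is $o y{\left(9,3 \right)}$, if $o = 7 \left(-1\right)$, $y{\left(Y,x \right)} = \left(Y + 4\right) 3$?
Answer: $-273$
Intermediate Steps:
$y{\left(Y,x \right)} = 12 + 3 Y$ ($y{\left(Y,x \right)} = \left(4 + Y\right) 3 = 12 + 3 Y$)
$o = -7$
$o y{\left(9,3 \right)} = - 7 \left(12 + 3 \cdot 9\right) = - 7 \left(12 + 27\right) = \left(-7\right) 39 = -273$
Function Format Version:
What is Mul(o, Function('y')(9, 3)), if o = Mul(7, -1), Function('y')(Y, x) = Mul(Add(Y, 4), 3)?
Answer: -273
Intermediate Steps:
Function('y')(Y, x) = Add(12, Mul(3, Y)) (Function('y')(Y, x) = Mul(Add(4, Y), 3) = Add(12, Mul(3, Y)))
o = -7
Mul(o, Function('y')(9, 3)) = Mul(-7, Add(12, Mul(3, 9))) = Mul(-7, Add(12, 27)) = Mul(-7, 39) = -273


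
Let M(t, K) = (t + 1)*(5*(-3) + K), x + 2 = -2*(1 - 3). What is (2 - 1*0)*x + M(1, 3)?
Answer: -20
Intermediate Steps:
x = 2 (x = -2 - 2*(1 - 3) = -2 - 2*(-2) = -2 + 4 = 2)
M(t, K) = (1 + t)*(-15 + K)
(2 - 1*0)*x + M(1, 3) = (2 - 1*0)*2 + (-15 + 3 - 15*1 + 3*1) = (2 + 0)*2 + (-15 + 3 - 15 + 3) = 2*2 - 24 = 4 - 24 = -20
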